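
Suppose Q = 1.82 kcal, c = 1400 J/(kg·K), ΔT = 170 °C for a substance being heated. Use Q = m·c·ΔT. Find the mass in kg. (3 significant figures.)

Rearranging: m = Q/(c·ΔT).
Q = 1.82 kcal = 7615 J; c = 1400 J/(kg·K); ΔT = 170 °C = 170.0 K.
m = 0.03200 kg

0.0320 kg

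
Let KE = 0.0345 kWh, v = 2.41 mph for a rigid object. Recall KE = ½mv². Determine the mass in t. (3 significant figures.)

214 t

Rearranging: m = 2·KE/v².
KE = 0.0345 kWh = 1.242×10^5 J; v = 2.41 mph = 1.077 m/s.
m = 2.140×10^5 kg
2.140×10^5 kg × (1 t / 1000 kg) = 214.0 t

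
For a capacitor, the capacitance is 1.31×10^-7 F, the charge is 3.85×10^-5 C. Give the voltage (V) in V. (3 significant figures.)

Rearranging: V = Q/C.
C = 1.31×10^-7 F; Q = 3.85×10^-5 C.
V = 293.9 V

294 V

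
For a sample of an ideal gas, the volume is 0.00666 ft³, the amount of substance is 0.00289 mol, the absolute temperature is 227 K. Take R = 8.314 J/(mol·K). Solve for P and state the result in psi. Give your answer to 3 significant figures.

Directly: P = nRT/V.
V = 0.00666 ft³ = 1.886×10^-4 m³; n = 0.00289 mol; T = 227 K; R = 8.314 J/(mol·K).
P = 28921 Pa
28921 Pa × (1 psi / 6895 Pa) = 4.195 psi

4.19 psi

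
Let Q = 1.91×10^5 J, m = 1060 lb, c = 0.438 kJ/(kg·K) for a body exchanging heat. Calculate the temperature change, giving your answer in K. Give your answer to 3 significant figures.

Rearranging Q = m·c·ΔT for ΔT: ΔT = Q/(m·c).
Q = 1.91×10^5 J; m = 1060 lb = 480.8 kg; c = 0.438 kJ/(kg·K) = 438.0 J/(kg·K).
ΔT = 0.9070 K

0.907 K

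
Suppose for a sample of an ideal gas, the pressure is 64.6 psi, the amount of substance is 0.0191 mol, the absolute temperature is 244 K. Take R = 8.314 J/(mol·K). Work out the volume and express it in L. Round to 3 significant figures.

0.0870 L

Rearranging PV = nRT for V: V = nRT/P.
P = 64.6 psi = 4.454×10^5 Pa; n = 0.0191 mol; T = 244 K; R = 8.314 J/(mol·K).
V = 8.699×10^-5 m³
8.699×10^-5 m³ × (1 L / 0.001000 m³) = 0.08699 L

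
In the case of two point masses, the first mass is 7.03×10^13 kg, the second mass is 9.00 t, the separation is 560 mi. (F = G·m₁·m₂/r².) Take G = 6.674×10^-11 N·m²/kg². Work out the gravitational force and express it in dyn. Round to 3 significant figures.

5.20 dyn

Directly: F = Gm₁m₂/r².
m₁ = 7.03×10^13 kg; m₂ = 9.00 t = 9000 kg; r = 560 mi = 9.012×10^5 m; G = 6.674×10^-11 N·m²/kg².
F = 5.199×10^-5 N
5.199×10^-5 N × (1 dyn / 1.000×10^-5 N) = 5.199 dyn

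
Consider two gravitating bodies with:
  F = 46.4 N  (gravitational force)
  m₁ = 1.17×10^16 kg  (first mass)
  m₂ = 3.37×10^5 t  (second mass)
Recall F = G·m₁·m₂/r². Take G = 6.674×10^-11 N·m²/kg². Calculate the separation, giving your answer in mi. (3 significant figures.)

1480 mi

From Newton's law of gravitation: r = √(G·m₁m₂/F).
F = 46.4 N; m₁ = 1.17×10^16 kg; m₂ = 3.37×10^5 t = 3.370×10^8 kg; G = 6.674×10^-11 N·m²/kg².
r = 2.381×10^6 m
2.381×10^6 m × (1 mi / 1609 m) = 1480 mi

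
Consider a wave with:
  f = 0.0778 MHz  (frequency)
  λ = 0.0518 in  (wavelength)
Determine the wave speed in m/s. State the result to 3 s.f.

102 m/s

v is given directly by: v = fλ.
f = 0.0778 MHz = 77800 Hz; λ = 0.0518 in = 0.001316 m.
v = 102.4 m/s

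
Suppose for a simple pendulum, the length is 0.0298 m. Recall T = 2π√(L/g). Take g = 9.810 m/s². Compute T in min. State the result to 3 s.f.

0.00577 min

T is given directly by: T = 2π√(L/g).
L = 0.0298 m; g = 9.810 m/s².
T = 0.3463 s
0.3463 s × (1 min / 60.00 s) = 0.005772 min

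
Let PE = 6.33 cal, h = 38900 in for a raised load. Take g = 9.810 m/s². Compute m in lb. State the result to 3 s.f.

Rearranging: m = PE/(g·h).
PE = 6.33 cal = 26.48 J; h = 38900 in = 988.1 m; g = 9.810 m/s².
m = 0.002732 kg
0.002732 kg × (1 lb / 0.4536 kg) = 0.006024 lb

0.00602 lb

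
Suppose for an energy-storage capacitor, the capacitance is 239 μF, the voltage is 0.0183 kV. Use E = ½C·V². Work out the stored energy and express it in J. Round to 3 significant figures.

Directly: E = ½CV².
C = 239 μF = 2.390×10^-4 F; V = 0.0183 kV = 18.30 V.
E = 0.04002 J  (the unit combination reduces to kg·m²/s² = J)

0.0400 J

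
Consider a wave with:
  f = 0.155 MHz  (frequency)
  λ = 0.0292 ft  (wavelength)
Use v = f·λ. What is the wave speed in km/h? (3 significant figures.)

4970 km/h

Directly: v = fλ.
f = 0.155 MHz = 1.550×10^5 Hz; λ = 0.0292 ft = 0.008900 m.
v = 1380 m/s
1380 m/s × (1 km/h / 0.2778 m/s) = 4966 km/h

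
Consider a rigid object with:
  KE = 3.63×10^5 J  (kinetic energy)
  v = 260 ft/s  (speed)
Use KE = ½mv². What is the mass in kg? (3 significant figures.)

Rearranging: m = 2·KE/v².
KE = 3.63×10^5 J; v = 260 ft/s = 79.25 m/s.
m = 115.6 kg

116 kg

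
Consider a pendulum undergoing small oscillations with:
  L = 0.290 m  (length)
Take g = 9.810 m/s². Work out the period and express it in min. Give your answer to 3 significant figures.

0.0180 min

T is given directly by: T = 2π√(L/g).
L = 0.290 m; g = 9.810 m/s².
T = 1.080 s
1.080 s × (1 min / 60.00 s) = 0.01800 min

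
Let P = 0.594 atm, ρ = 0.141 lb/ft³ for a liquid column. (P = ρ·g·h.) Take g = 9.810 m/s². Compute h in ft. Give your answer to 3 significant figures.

Rearranging P = ρ·g·h for h: h = P/(ρ·g).
P = 0.594 atm = 60187 Pa; ρ = 0.141 lb/ft³ = 2.259 kg/m³; g = 9.810 m/s².
h = 2716 m
2716 m × (1 ft / 0.3048 m) = 8912 ft

8910 ft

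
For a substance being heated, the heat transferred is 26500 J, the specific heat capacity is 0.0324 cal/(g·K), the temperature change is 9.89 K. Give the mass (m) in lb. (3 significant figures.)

43.6 lb

Solving Q = m·c·ΔT for m: m = Q/(c·ΔT).
Q = 26500 J; c = 0.0324 cal/(g·K) = 135.6 J/(kg·K); ΔT = 9.89 K.
m = 19.77 kg
19.77 kg × (1 lb / 0.4536 kg) = 43.58 lb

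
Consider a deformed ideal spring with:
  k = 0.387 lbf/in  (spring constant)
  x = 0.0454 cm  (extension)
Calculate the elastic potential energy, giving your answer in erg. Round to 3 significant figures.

Directly: U = ½kx².
k = 0.387 lbf/in = 67.77 N/m; x = 0.0454 cm = 4.540×10^-4 m.
U = 6.985×10^-6 J
6.985×10^-6 J × (1 erg / 1.000×10^-7 J) = 69.85 erg

69.8 erg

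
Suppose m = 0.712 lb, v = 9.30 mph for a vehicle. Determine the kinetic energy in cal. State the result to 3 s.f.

0.667 cal

KE is given directly by: KE = ½mv².
m = 0.712 lb = 0.3230 kg; v = 9.30 mph = 4.157 m/s.
KE = 2.791 J  (the unit combination reduces to kg·m²/s² = J)
2.791 J × (1 cal / 4.184 J) = 0.6671 cal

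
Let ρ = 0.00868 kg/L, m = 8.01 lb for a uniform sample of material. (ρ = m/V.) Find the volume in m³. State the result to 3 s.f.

Solving ρ = m/V for V: V = m/ρ.
ρ = 0.00868 kg/L = 8.680 kg/m³; m = 8.01 lb = 3.633 kg.
V = 0.4186 m³

0.419 m³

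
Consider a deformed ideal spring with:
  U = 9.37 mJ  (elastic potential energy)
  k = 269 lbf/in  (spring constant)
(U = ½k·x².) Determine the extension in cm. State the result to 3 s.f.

0.0631 cm

Solving U = ½k·x² for x: x = √(2U/k).
U = 9.37 mJ = 0.009370 J; k = 269 lbf/in = 47109 N/m.
x = 6.307×10^-4 m
6.307×10^-4 m × (1 cm / 0.01000 m) = 0.06307 cm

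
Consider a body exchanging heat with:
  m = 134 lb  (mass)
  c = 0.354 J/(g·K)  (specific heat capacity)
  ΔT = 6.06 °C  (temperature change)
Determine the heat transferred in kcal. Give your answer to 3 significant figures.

31.2 kcal

Directly: Q = mcΔT.
m = 134 lb = 60.78 kg; c = 0.354 J/(g·K) = 354.0 J/(kg·K); ΔT = 6.06 °C = 6.060 K.
Q = 1.304×10^5 J
1.304×10^5 J × (1 kcal / 4184 J) = 31.16 kcal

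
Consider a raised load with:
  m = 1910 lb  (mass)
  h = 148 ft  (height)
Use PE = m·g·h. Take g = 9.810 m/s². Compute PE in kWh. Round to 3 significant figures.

Directly: PE = mgh.
m = 1910 lb = 866.4 kg; h = 148 ft = 45.11 m; g = 9.810 m/s².
PE = 3.834×10^5 J
3.834×10^5 J × (1 kWh / 3.600×10^6 J) = 0.1065 kWh

0.106 kWh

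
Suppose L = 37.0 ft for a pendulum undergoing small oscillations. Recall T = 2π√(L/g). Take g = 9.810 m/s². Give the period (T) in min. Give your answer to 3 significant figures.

0.112 min

Directly: T = 2π√(L/g).
L = 37.0 ft = 11.28 m; g = 9.810 m/s².
T = 6.737 s
6.737 s × (1 min / 60.00 s) = 0.1123 min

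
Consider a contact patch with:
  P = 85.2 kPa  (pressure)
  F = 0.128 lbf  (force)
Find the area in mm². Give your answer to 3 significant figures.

Solving P = F/A for A: A = F/P.
P = 85.2 kPa = 85200 Pa; F = 0.128 lbf = 0.5694 N.
A = 6.683×10^-6 m²
6.683×10^-6 m² × (1 mm² / 1.000×10^-6 m²) = 6.683 mm²

6.68 mm²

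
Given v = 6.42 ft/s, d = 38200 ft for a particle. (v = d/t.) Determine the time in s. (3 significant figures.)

5950 s

Rearranging: t = d/v.
v = 6.42 ft/s = 1.957 m/s; d = 38200 ft = 11643 m.
t = 5950 s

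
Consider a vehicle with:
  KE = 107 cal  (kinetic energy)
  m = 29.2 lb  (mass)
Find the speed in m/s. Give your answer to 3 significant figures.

Solving KE = ½mv² for v: v = √(2·KE/m).
KE = 107 cal = 447.7 J; m = 29.2 lb = 13.24 kg.
v = 8.222 m/s

8.22 m/s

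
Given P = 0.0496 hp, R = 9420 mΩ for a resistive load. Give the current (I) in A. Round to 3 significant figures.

Rearranging: I = √(P/R).
P = 0.0496 hp = 36.99 W; R = 9420 mΩ = 9.420 Ω.
I = 1.982 A

1.98 A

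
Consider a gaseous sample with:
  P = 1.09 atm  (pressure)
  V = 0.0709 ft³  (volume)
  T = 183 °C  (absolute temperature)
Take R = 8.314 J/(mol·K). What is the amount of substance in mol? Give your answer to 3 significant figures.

0.0585 mol

Rearranging PV = nRT for n: n = PV/(RT).
P = 1.09 atm = 1.104×10^5 Pa; V = 0.0709 ft³ = 0.002008 m³; T = 183 °C = 456.1 K; R = 8.314 J/(mol·K).
n = 0.05847 mol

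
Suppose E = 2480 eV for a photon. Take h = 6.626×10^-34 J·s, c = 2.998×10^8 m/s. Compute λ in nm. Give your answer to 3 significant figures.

Rearranging: λ = hc/E.
E = 2480 eV = 3.973×10^-16 J; h = 6.626×10^-34 J·s; c = 2.998×10^8 m/s.
λ = 4.999×10^-10 m
4.999×10^-10 m × (1 nm / 1.000×10^-9 m) = 0.4999 nm

0.500 nm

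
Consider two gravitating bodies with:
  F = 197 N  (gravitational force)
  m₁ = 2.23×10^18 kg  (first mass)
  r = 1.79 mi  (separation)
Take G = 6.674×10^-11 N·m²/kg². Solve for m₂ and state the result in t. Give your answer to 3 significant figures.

0.0110 t

Rearranging: m₂ = F·r²/(G·m₁).
F = 197 N; m₁ = 2.23×10^18 kg; r = 1.79 mi = 2881 m; G = 6.674×10^-11 N·m²/kg².
m₂ = 10.98 kg
10.98 kg × (1 t / 1000 kg) = 0.01098 t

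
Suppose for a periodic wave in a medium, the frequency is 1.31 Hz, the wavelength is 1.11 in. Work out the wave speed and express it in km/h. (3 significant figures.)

Directly: v = fλ.
f = 1.31 Hz; λ = 1.11 in = 0.02819 m.
v = 0.03693 m/s
0.03693 m/s × (1 km/h / 0.2778 m/s) = 0.1330 km/h

0.133 km/h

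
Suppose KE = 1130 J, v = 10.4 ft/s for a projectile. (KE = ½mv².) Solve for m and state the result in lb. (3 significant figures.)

Rearranging: m = 2·KE/v².
KE = 1130 J; v = 10.4 ft/s = 3.170 m/s.
m = 224.9 kg
224.9 kg × (1 lb / 0.4536 kg) = 495.8 lb

496 lb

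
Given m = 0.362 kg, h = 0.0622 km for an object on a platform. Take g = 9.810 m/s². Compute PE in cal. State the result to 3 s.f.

52.8 cal

Directly: PE = mgh.
m = 0.362 kg; h = 0.0622 km = 62.20 m; g = 9.810 m/s².
PE = 220.9 J
220.9 J × (1 cal / 4.184 J) = 52.79 cal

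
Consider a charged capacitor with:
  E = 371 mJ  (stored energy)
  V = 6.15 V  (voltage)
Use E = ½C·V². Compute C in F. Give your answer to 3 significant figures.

0.0196 F

Rearranging E = ½C·V² for C: C = 2E/V².
E = 371 mJ = 0.3710 J; V = 6.15 V.
C = 0.01962 F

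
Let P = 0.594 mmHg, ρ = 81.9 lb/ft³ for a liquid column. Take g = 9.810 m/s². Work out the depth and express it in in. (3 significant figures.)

Rearranging: h = P/(ρ·g).
P = 0.594 mmHg = 79.19 Pa; ρ = 81.9 lb/ft³ = 1312 kg/m³; g = 9.810 m/s².
h = 0.006153 m
0.006153 m × (1 in / 0.02540 m) = 0.2423 in

0.242 in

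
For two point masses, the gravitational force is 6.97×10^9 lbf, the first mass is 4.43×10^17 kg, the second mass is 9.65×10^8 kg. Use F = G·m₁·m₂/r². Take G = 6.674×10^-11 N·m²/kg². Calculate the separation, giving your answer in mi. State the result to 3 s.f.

From Newton's law of gravitation: r = √(G·m₁m₂/F).
F = 6.97×10^9 lbf = 3.100×10^10 N; m₁ = 4.43×10^17 kg; m₂ = 9.65×10^8 kg; G = 6.674×10^-11 N·m²/kg².
r = 959.3 m
959.3 m × (1 mi / 1609 m) = 0.5961 mi

0.596 mi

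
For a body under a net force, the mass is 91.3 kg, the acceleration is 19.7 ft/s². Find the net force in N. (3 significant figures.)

548 N

From Newton's second law: F = m·a.
m = 91.3 kg; a = 19.7 ft/s² = 6.005 m/s².
F = 548.2 N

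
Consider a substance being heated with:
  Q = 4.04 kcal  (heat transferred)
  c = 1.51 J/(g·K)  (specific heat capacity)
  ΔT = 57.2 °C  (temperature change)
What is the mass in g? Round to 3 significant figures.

Rearranging: m = Q/(c·ΔT).
Q = 4.04 kcal = 16903 J; c = 1.51 J/(g·K) = 1510 J/(kg·K); ΔT = 57.2 °C = 57.20 K.
m = 0.1957 kg
0.1957 kg × (1 g / 0.001000 kg) = 195.7 g

196 g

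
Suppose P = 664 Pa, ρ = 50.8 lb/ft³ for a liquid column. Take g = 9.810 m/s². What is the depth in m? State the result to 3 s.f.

Rearranging P = ρ·g·h for h: h = P/(ρ·g).
P = 664 Pa; ρ = 50.8 lb/ft³ = 813.7 kg/m³; g = 9.810 m/s².
h = 0.08318 m

0.0832 m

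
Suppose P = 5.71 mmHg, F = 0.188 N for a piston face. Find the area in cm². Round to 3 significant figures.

Rearranging P = F/A for A: A = F/P.
P = 5.71 mmHg = 761.3 Pa; F = 0.188 N.
A = 2.470×10^-4 m²
2.470×10^-4 m² × (1 cm² / 1.000×10^-4 m²) = 2.470 cm²

2.47 cm²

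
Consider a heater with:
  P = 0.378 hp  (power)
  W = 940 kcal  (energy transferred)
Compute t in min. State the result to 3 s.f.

Solving P = W/t for t: t = W/P.
P = 0.378 hp = 281.9 W; W = 940 kcal = 3.933×10^6 J.
t = 13953 s
13953 s × (1 min / 60.00 s) = 232.5 min

233 min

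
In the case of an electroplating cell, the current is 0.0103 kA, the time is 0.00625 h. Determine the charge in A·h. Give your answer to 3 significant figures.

0.0644 A·h

Directly: q = It.
I = 0.0103 kA = 10.30 A; t = 0.00625 h = 22.50 s.
q = 231.8 C  (the unit combination reduces to A·s = C)
231.8 C × (1 A·h / 3600 C) = 0.06438 A·h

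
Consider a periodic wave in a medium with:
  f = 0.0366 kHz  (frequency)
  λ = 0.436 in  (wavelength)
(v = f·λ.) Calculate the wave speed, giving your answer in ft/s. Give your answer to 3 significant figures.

Directly: v = fλ.
f = 0.0366 kHz = 36.60 Hz; λ = 0.436 in = 0.01107 m.
v = 0.4053 m/s
0.4053 m/s × (1 ft/s / 0.3048 m/s) = 1.330 ft/s

1.33 ft/s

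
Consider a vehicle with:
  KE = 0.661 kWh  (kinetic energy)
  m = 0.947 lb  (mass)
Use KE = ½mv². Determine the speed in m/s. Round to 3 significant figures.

Rearranging KE = ½mv² for v: v = √(2·KE/m).
KE = 0.661 kWh = 2.380×10^6 J; m = 0.947 lb = 0.4296 kg.
v = 3329 m/s

3330 m/s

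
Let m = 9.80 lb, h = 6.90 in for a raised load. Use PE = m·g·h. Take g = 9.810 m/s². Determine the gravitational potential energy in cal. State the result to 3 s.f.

Directly: PE = mgh.
m = 9.80 lb = 4.445 kg; h = 6.90 in = 0.1753 m; g = 9.810 m/s².
PE = 7.643 J
7.643 J × (1 cal / 4.184 J) = 1.827 cal

1.83 cal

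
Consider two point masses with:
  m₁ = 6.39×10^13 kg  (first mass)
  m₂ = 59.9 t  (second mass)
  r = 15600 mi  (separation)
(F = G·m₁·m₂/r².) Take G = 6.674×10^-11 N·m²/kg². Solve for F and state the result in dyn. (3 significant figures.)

From Newton's law of gravitation: F = Gm₁m₂/r².
m₁ = 6.39×10^13 kg; m₂ = 59.9 t = 59900 kg; r = 15600 mi = 2.511×10^7 m; G = 6.674×10^-11 N·m²/kg².
F = 4.053×10^-7 N  (the unit combination reduces to kg·m/s² = N)
4.053×10^-7 N × (1 dyn / 1.000×10^-5 N) = 0.04053 dyn

0.0405 dyn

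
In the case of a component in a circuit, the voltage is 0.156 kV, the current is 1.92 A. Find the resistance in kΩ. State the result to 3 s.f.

0.0813 kΩ

Rearranging V = I·R for R: R = V/I.
V = 0.156 kV = 156.0 V; I = 1.92 A.
R = 81.25 Ω
81.25 Ω × (1 kΩ / 1000 Ω) = 0.08125 kΩ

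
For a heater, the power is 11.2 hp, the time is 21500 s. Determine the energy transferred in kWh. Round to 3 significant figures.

49.9 kWh

Rearranging P = W/t for W: W = P·t.
P = 11.2 hp = 8352 W; t = 21500 s.
W = 1.796×10^8 J
1.796×10^8 J × (1 kWh / 3.600×10^6 J) = 49.88 kWh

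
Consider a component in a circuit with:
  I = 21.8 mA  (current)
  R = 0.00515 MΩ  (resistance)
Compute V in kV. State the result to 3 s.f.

Directly: V = IR.
I = 21.8 mA = 0.02180 A; R = 0.00515 MΩ = 5150 Ω.
V = 112.3 V
112.3 V × (1 kV / 1000 V) = 0.1123 kV

0.112 kV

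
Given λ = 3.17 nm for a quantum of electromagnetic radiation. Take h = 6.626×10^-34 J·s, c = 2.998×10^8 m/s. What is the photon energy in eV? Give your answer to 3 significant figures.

Directly: E = hc/λ.
λ = 3.17 nm = 3.170×10^-9 m; h = 6.626×10^-34 J·s; c = 2.998×10^8 m/s.
E = 6.266×10^-17 J
6.266×10^-17 J × (1 eV / 1.602×10^-19 J) = 391.1 eV

391 eV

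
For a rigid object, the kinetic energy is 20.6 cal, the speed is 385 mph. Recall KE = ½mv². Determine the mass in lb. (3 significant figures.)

0.0128 lb

Rearranging: m = 2·KE/v².
KE = 20.6 cal = 86.19 J; v = 385 mph = 172.1 m/s.
m = 0.005819 kg
0.005819 kg × (1 lb / 0.4536 kg) = 0.01283 lb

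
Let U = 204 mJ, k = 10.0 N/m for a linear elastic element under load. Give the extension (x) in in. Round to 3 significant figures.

Rearranging U = ½k·x² for x: x = √(2U/k).
U = 204 mJ = 0.2040 J; k = 10.0 N/m.
x = 0.2020 m
0.2020 m × (1 in / 0.02540 m) = 7.952 in

7.95 in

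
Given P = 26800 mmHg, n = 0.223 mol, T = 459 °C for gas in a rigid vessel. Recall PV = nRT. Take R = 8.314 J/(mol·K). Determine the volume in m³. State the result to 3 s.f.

3.80×10^-4 m³

From the ideal-gas law: V = nRT/P.
P = 26800 mmHg = 3.573×10^6 Pa; n = 0.223 mol; T = 459 °C = 732.1 K; R = 8.314 J/(mol·K).
V = 3.799×10^-4 m³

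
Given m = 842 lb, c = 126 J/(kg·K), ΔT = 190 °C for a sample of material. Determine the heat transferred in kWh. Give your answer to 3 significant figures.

2.54 kWh

Directly: Q = mcΔT.
m = 842 lb = 381.9 kg; c = 126 J/(kg·K); ΔT = 190 °C = 190.0 K.
Q = 9.143×10^6 J  (the unit combination reduces to kg·m²/s² = J)
9.143×10^6 J × (1 kWh / 3.600×10^6 J) = 2.540 kWh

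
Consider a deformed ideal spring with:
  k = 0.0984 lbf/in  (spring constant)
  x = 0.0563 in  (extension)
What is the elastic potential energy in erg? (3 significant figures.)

U is given directly by: U = ½kx².
k = 0.0984 lbf/in = 17.23 N/m; x = 0.0563 in = 0.001430 m.
U = 1.762×10^-5 J  (the unit combination reduces to kg·m²/s² = J)
1.762×10^-5 J × (1 erg / 1.000×10^-7 J) = 176.2 erg

176 erg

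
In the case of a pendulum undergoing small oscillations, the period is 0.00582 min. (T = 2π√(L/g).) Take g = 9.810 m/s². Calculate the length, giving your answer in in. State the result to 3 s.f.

1.19 in

Rearranging: L = g·(T/2π)².
T = 0.00582 min = 0.3492 s; g = 9.810 m/s².
L = 0.03030 m
0.03030 m × (1 in / 0.02540 m) = 1.193 in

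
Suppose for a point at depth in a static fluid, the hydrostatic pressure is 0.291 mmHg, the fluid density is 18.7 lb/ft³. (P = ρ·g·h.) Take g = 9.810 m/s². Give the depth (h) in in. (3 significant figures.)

0.520 in

Rearranging P = ρ·g·h for h: h = P/(ρ·g).
P = 0.291 mmHg = 38.80 Pa; ρ = 18.7 lb/ft³ = 299.5 kg/m³; g = 9.810 m/s².
h = 0.01320 m
0.01320 m × (1 in / 0.02540 m) = 0.5198 in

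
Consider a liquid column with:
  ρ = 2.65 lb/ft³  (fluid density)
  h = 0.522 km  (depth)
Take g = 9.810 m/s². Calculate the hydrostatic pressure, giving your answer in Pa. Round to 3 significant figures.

P is given directly by: P = ρgh.
ρ = 2.65 lb/ft³ = 42.45 kg/m³; h = 0.522 km = 522.0 m; g = 9.810 m/s².
P = 2.174×10^5 Pa

2.17×10^5 Pa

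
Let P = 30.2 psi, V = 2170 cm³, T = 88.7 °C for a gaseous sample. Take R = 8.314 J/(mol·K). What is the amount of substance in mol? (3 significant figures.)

0.150 mol

From the ideal-gas law: n = PV/(RT).
P = 30.2 psi = 2.082×10^5 Pa; V = 2170 cm³ = 0.002170 m³; T = 88.7 °C = 361.8 K; R = 8.314 J/(mol·K).
n = 0.1502 mol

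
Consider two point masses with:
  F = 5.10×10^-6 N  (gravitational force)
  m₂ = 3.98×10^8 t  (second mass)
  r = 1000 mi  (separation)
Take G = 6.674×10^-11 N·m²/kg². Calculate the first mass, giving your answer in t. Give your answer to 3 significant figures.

497 t

From Newton's law of gravitation: m₁ = F·r²/(G·m₂).
F = 5.10×10^-6 N; m₂ = 3.98×10^8 t = 3.980×10^11 kg; r = 1000 mi = 1.609×10^6 m; G = 6.674×10^-11 N·m²/kg².
m₁ = 4.973×10^5 kg
4.973×10^5 kg × (1 t / 1000 kg) = 497.3 t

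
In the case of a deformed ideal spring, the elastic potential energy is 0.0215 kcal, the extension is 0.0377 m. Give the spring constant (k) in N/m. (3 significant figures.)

Rearranging: k = 2U/x².
U = 0.0215 kcal = 89.96 J; x = 0.0377 m.
k = 1.266×10^5 N/m

1.27×10^5 N/m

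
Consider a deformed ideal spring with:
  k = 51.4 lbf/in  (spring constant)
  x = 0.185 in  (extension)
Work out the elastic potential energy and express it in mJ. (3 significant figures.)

U is given directly by: U = ½kx².
k = 51.4 lbf/in = 9002 N/m; x = 0.185 in = 0.004699 m.
U = 0.09938 J
0.09938 J × (1 mJ / 0.001000 J) = 99.38 mJ

99.4 mJ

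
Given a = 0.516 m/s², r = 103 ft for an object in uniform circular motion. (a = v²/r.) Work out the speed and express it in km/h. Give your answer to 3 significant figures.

14.5 km/h

Solving a = v²/r for v: v = √(a·r).
a = 0.516 m/s²; r = 103 ft = 31.39 m.
v = 4.025 m/s
4.025 m/s × (1 km/h / 0.2778 m/s) = 14.49 km/h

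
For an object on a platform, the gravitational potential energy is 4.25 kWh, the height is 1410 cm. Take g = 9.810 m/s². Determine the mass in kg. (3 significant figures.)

1.11×10^5 kg

Solving PE = m·g·h for m: m = PE/(g·h).
PE = 4.25 kWh = 1.530×10^7 J; h = 1410 cm = 14.10 m; g = 9.810 m/s².
m = 1.106×10^5 kg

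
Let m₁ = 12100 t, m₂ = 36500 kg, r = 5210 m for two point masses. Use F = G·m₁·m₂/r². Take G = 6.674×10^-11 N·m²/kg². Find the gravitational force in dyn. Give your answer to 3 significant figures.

From Newton's law of gravitation: F = Gm₁m₂/r².
m₁ = 12100 t = 1.210×10^7 kg; m₂ = 36500 kg; r = 5210 m; G = 6.674×10^-11 N·m²/kg².
F = 1.086×10^-6 N
1.086×10^-6 N × (1 dyn / 1.000×10^-5 N) = 0.1086 dyn

0.109 dyn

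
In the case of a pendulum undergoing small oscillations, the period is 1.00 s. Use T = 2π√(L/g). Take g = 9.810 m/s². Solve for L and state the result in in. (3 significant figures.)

9.78 in

Solving T = 2π√(L/g) for L: L = g·(T/2π)².
T = 1.00 s; g = 9.810 m/s².
L = 0.2485 m
0.2485 m × (1 in / 0.02540 m) = 9.783 in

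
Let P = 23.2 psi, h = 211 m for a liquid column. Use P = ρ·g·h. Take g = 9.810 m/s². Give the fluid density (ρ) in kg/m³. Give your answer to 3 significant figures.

77.3 kg/m³

Rearranging P = ρ·g·h for ρ: ρ = P/(g·h).
P = 23.2 psi = 1.600×10^5 Pa; h = 211 m; g = 9.810 m/s².
ρ = 77.28 kg/m³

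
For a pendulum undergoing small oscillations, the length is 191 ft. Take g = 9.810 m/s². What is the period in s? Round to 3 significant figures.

15.3 s

T is given directly by: T = 2π√(L/g).
L = 191 ft = 58.22 m; g = 9.810 m/s².
T = 15.31 s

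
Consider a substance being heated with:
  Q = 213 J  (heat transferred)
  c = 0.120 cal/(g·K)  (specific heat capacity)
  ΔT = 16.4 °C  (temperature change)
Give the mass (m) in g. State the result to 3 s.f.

Rearranging Q = m·c·ΔT for m: m = Q/(c·ΔT).
Q = 213 J; c = 0.120 cal/(g·K) = 502.1 J/(kg·K); ΔT = 16.4 °C = 16.40 K.
m = 0.02587 kg
0.02587 kg × (1 g / 0.001000 kg) = 25.87 g

25.9 g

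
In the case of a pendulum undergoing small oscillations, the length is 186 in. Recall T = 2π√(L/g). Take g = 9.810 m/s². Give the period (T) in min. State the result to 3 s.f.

Directly: T = 2π√(L/g).
L = 186 in = 4.724 m; g = 9.810 m/s².
T = 4.360 s
4.360 s × (1 min / 60.00 s) = 0.07267 min

0.0727 min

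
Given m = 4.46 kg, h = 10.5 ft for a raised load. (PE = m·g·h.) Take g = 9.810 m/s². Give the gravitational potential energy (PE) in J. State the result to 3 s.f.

140 J

Directly: PE = mgh.
m = 4.46 kg; h = 10.5 ft = 3.200 m; g = 9.810 m/s².
PE = 140.0 J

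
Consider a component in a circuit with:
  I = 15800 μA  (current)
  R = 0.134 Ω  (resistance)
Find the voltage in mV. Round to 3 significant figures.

Directly: V = IR.
I = 15800 μA = 0.01580 A; R = 0.134 Ω.
V = 0.002117 V
0.002117 V × (1 mV / 0.001000 V) = 2.117 mV

2.12 mV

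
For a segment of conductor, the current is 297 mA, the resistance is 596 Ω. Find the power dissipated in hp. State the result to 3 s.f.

0.0705 hp

Directly: P = I²R.
I = 297 mA = 0.2970 A; R = 596 Ω.
P = 52.57 W
52.57 W × (1 hp / 745.7 W) = 0.07050 hp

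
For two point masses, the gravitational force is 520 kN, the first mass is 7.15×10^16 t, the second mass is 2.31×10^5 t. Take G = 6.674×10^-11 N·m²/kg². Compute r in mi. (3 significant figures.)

Rearranging: r = √(G·m₁m₂/F).
F = 520 kN = 5.200×10^5 N; m₁ = 7.15×10^16 t = 7.150×10^19 kg; m₂ = 2.31×10^5 t = 2.310×10^8 kg; G = 6.674×10^-11 N·m²/kg².
r = 1.456×10^6 m
1.456×10^6 m × (1 mi / 1609 m) = 904.7 mi

905 mi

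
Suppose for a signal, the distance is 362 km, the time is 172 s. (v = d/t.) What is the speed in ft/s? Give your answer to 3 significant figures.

6910 ft/s

Directly: v = d/t.
d = 362 km = 3.620×10^5 m; t = 172 s.
v = 2105 m/s
2105 m/s × (1 ft/s / 0.3048 m/s) = 6905 ft/s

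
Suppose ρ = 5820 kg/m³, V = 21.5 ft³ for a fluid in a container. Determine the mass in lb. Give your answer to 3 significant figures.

7810 lb

Rearranging ρ = m/V for m: m = ρV.
ρ = 5820 kg/m³; V = 21.5 ft³ = 0.6088 m³.
m = 3543 kg
3543 kg × (1 lb / 0.4536 kg) = 7812 lb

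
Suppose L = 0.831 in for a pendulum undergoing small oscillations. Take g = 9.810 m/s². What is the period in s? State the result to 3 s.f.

T is given directly by: T = 2π√(L/g).
L = 0.831 in = 0.02111 m; g = 9.810 m/s².
T = 0.2914 s

0.291 s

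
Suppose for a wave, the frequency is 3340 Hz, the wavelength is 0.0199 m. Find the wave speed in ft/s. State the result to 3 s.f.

218 ft/s

Directly: v = fλ.
f = 3340 Hz; λ = 0.0199 m.
v = 66.47 m/s
66.47 m/s × (1 ft/s / 0.3048 m/s) = 218.1 ft/s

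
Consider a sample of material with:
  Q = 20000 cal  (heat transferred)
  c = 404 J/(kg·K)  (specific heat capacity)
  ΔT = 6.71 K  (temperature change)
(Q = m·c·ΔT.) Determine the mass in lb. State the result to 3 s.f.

68.1 lb

Rearranging Q = m·c·ΔT for m: m = Q/(c·ΔT).
Q = 20000 cal = 83680 J; c = 404 J/(kg·K); ΔT = 6.71 K.
m = 30.87 kg
30.87 kg × (1 lb / 0.4536 kg) = 68.05 lb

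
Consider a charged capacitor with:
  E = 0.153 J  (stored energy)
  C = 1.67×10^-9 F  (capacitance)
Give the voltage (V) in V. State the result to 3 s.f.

13500 V

Solving E = ½C·V² for V: V = √(2E/C).
E = 0.153 J; C = 1.67×10^-9 F.
V = 13536 V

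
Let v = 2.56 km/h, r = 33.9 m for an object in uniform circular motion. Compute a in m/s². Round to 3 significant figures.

Directly: a = v²/r.
v = 2.56 km/h = 0.7111 m/s; r = 33.9 m.
a = 0.01492 m/s²

0.0149 m/s²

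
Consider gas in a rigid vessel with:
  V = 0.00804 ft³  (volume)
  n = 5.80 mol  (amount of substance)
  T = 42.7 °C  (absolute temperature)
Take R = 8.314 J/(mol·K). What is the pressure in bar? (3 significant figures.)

P is given directly by: P = nRT/V.
V = 0.00804 ft³ = 2.277×10^-4 m³; n = 5.80 mol; T = 42.7 °C = 315.8 K; R = 8.314 J/(mol·K).
P = 6.690×10^7 Pa  (the unit combination reduces to kg/(m·s²) = Pa)
6.690×10^7 Pa × (1 bar / 1.000×10^5 Pa) = 669.0 bar

669 bar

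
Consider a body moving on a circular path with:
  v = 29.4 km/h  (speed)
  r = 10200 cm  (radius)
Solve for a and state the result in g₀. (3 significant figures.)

Directly: a = v²/r.
v = 29.4 km/h = 8.167 m/s; r = 10200 cm = 102.0 m.
a = 0.6539 m/s²
0.6539 m/s² × (1 g₀ / 9.807 m/s²) = 0.06668 g₀

0.0667 g₀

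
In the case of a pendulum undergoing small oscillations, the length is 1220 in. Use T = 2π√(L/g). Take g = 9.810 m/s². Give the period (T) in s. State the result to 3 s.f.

Directly: T = 2π√(L/g).
L = 1220 in = 30.99 m; g = 9.810 m/s².
T = 11.17 s

11.2 s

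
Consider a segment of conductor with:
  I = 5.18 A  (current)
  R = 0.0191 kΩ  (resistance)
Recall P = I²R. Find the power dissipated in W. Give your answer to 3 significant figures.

512 W

P is given directly by: P = I²R.
I = 5.18 A; R = 0.0191 kΩ = 19.10 Ω.
P = 512.5 W  (the unit combination reduces to kg·m²/s³ = W)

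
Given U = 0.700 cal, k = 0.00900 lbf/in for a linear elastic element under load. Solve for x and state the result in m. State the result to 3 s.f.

1.93 m

Rearranging U = ½k·x² for x: x = √(2U/k).
U = 0.700 cal = 2.929 J; k = 0.00900 lbf/in = 1.576 N/m.
x = 1.928 m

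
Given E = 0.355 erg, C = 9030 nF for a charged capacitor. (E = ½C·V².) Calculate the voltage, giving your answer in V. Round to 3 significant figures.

0.0887 V

Rearranging E = ½C·V² for V: V = √(2E/C).
E = 0.355 erg = 3.550×10^-8 J; C = 9030 nF = 9.030×10^-6 F.
V = 0.08867 V  (the unit combination reduces to kg·m²/(A·s³) = V)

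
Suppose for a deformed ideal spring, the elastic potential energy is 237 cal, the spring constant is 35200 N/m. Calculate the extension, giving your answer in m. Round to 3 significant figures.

0.237 m

Rearranging: x = √(2U/k).
U = 237 cal = 991.6 J; k = 35200 N/m.
x = 0.2374 m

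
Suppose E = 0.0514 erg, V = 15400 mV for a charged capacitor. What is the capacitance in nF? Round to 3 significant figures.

Rearranging E = ½C·V² for C: C = 2E/V².
E = 0.0514 erg = 5.140×10^-9 J; V = 15400 mV = 15.40 V.
C = 4.335×10^-11 F
4.335×10^-11 F × (1 nF / 1.000×10^-9 F) = 0.04335 nF

0.0433 nF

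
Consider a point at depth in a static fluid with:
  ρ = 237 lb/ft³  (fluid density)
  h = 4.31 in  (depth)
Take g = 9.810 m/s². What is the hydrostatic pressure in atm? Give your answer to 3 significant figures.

0.0402 atm

Directly: P = ρgh.
ρ = 237 lb/ft³ = 3796 kg/m³; h = 4.31 in = 0.1095 m; g = 9.810 m/s².
P = 4077 Pa
4077 Pa × (1 atm / 1.013×10^5 Pa) = 0.04024 atm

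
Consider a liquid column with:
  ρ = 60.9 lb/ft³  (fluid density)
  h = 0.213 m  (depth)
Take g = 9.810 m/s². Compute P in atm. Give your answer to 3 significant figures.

Directly: P = ρgh.
ρ = 60.9 lb/ft³ = 975.5 kg/m³; h = 0.213 m; g = 9.810 m/s².
P = 2038 Pa
2038 Pa × (1 atm / 1.013×10^5 Pa) = 0.02012 atm

0.0201 atm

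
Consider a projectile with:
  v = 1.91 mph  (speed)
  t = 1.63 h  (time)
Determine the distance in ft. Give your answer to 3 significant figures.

16400 ft

Solving v = d/t for d: d = v·t.
v = 1.91 mph = 0.8538 m/s; t = 1.63 h = 5868 s.
d = 5010 m
5010 m × (1 ft / 0.3048 m) = 16438 ft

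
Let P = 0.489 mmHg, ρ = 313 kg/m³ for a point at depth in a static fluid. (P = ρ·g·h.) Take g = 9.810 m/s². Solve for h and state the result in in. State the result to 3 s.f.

Rearranging P = ρ·g·h for h: h = P/(ρ·g).
P = 0.489 mmHg = 65.19 Pa; ρ = 313 kg/m³; g = 9.810 m/s².
h = 0.02123 m
0.02123 m × (1 in / 0.02540 m) = 0.8359 in

0.836 in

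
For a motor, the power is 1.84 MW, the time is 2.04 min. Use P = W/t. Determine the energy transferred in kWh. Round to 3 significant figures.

62.6 kWh

Rearranging: W = P·t.
P = 1.84 MW = 1.840×10^6 W; t = 2.04 min = 122.4 s.
W = 2.252×10^8 J
2.252×10^8 J × (1 kWh / 3.600×10^6 J) = 62.56 kWh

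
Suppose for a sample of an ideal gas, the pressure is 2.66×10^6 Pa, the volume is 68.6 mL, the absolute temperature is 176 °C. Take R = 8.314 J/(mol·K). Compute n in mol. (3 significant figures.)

Solving PV = nRT for n: n = PV/(RT).
P = 2.66×10^6 Pa; V = 68.6 mL = 6.860×10^-5 m³; T = 176 °C = 449.1 K; R = 8.314 J/(mol·K).
n = 0.04887 mol

0.0489 mol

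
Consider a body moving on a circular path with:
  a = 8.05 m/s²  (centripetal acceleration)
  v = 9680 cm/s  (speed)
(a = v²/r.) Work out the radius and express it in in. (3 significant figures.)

Rearranging a = v²/r for r: r = v²/a.
a = 8.05 m/s²; v = 9680 cm/s = 96.80 m/s.
r = 1164 m
1164 m × (1 in / 0.02540 m) = 45827 in

45800 in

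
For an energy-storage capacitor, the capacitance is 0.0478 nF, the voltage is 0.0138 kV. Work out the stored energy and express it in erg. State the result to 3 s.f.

Directly: E = ½CV².
C = 0.0478 nF = 4.780×10^-11 F; V = 0.0138 kV = 13.80 V.
E = 4.552×10^-9 J  (the unit combination reduces to kg·m²/s² = J)
4.552×10^-9 J × (1 erg / 1.000×10^-7 J) = 0.04552 erg

0.0455 erg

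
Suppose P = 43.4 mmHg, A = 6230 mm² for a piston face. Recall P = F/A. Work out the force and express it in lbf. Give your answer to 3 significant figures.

Solving P = F/A for F: F = P·A.
P = 43.4 mmHg = 5786 Pa; A = 6230 mm² = 0.006230 m².
F = 36.05 N
36.05 N × (1 lbf / 4.448 N) = 8.104 lbf

8.10 lbf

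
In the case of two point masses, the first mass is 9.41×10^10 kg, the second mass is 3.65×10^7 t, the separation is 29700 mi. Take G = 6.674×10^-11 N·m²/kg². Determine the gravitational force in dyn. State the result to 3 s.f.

Directly: F = Gm₁m₂/r².
m₁ = 9.41×10^10 kg; m₂ = 3.65×10^7 t = 3.650×10^10 kg; r = 29700 mi = 4.780×10^7 m; G = 6.674×10^-11 N·m²/kg².
F = 1.003×10^-4 N
1.003×10^-4 N × (1 dyn / 1.000×10^-5 N) = 10.03 dyn

10.0 dyn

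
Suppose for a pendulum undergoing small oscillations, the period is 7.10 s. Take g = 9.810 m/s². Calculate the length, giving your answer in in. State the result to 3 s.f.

493 in

Rearranging T = 2π√(L/g) for L: L = g·(T/2π)².
T = 7.10 s; g = 9.810 m/s².
L = 12.53 m
12.53 m × (1 in / 0.02540 m) = 493.2 in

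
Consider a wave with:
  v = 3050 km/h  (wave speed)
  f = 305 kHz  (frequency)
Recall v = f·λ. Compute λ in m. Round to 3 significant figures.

Solving v = f·λ for λ: λ = v/f.
v = 3050 km/h = 847.2 m/s; f = 305 kHz = 3.050×10^5 Hz.
λ = 0.002778 m

0.00278 m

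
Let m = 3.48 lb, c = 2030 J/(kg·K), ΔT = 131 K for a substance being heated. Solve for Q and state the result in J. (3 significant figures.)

4.20×10^5 J

Directly: Q = mcΔT.
m = 3.48 lb = 1.579 kg; c = 2030 J/(kg·K); ΔT = 131 K.
Q = 4.198×10^5 J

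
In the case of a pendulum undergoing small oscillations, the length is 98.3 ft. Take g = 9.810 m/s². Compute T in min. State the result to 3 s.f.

0.183 min

Directly: T = 2π√(L/g).
L = 98.3 ft = 29.96 m; g = 9.810 m/s².
T = 10.98 s
10.98 s × (1 min / 60.00 s) = 0.1830 min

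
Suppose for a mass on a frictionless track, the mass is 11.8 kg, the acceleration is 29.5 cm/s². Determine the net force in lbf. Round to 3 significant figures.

0.783 lbf

From Newton's second law: F = m·a.
m = 11.8 kg; a = 29.5 cm/s² = 0.2950 m/s².
F = 3.481 N  (the unit combination reduces to kg·m/s² = N)
3.481 N × (1 lbf / 4.448 N) = 0.7826 lbf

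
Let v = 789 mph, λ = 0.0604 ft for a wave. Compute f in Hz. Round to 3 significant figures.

19200 Hz

Solving v = f·λ for f: f = v/λ.
v = 789 mph = 352.7 m/s; λ = 0.0604 ft = 0.01841 m.
f = 19159 Hz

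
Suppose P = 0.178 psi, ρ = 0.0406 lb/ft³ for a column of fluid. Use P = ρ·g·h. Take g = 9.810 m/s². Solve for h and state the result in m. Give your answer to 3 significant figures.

192 m

Solving P = ρ·g·h for h: h = P/(ρ·g).
P = 0.178 psi = 1227 Pa; ρ = 0.0406 lb/ft³ = 0.6503 kg/m³; g = 9.810 m/s².
h = 192.4 m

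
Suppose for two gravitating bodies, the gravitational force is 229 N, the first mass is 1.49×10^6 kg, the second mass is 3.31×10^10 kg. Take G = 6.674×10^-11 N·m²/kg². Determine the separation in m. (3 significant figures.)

From Newton's law of gravitation: r = √(G·m₁m₂/F).
F = 229 N; m₁ = 1.49×10^6 kg; m₂ = 3.31×10^10 kg; G = 6.674×10^-11 N·m²/kg².
r = 119.9 m

120 m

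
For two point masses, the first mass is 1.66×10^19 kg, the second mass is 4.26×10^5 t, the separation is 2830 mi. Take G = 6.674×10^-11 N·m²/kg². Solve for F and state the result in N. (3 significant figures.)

22800 N

Directly: F = Gm₁m₂/r².
m₁ = 1.66×10^19 kg; m₂ = 4.26×10^5 t = 4.260×10^8 kg; r = 2830 mi = 4.554×10^6 m; G = 6.674×10^-11 N·m²/kg².
F = 22753 N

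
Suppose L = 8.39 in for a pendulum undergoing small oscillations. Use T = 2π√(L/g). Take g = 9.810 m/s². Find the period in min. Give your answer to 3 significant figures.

Directly: T = 2π√(L/g).
L = 8.39 in = 0.2131 m; g = 9.810 m/s².
T = 0.9261 s
0.9261 s × (1 min / 60.00 s) = 0.01543 min

0.0154 min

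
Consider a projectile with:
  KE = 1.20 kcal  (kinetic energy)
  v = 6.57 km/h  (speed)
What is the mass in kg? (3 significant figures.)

3010 kg

Rearranging: m = 2·KE/v².
KE = 1.20 kcal = 5021 J; v = 6.57 km/h = 1.825 m/s.
m = 3015 kg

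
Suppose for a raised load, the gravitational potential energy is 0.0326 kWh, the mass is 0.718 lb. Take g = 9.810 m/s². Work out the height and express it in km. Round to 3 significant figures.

36.7 km

Rearranging: h = PE/(m·g).
PE = 0.0326 kWh = 1.174×10^5 J; m = 0.718 lb = 0.3257 kg; g = 9.810 m/s².
h = 36733 m
36733 m × (1 km / 1000 m) = 36.73 km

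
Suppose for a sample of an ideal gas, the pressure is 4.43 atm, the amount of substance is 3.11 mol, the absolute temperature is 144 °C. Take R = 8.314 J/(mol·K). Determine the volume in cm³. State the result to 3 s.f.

24000 cm³

Rearranging PV = nRT for V: V = nRT/P.
P = 4.43 atm = 4.489×10^5 Pa; n = 3.11 mol; T = 144 °C = 417.1 K; R = 8.314 J/(mol·K).
V = 0.02403 m³
0.02403 m³ × (1 cm³ / 1.000×10^-6 m³) = 24029 cm³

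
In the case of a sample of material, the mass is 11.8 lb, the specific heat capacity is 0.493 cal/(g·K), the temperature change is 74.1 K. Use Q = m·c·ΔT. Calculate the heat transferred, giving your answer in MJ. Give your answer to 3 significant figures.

0.818 MJ

Directly: Q = mcΔT.
m = 11.8 lb = 5.352 kg; c = 0.493 cal/(g·K) = 2063 J/(kg·K); ΔT = 74.1 K.
Q = 8.181×10^5 J  (the unit combination reduces to kg·m²/s² = J)
8.181×10^5 J × (1 MJ / 1.000×10^6 J) = 0.8181 MJ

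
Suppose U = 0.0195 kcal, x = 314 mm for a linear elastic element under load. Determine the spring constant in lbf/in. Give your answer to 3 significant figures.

9.45 lbf/in

Rearranging: k = 2U/x².
U = 0.0195 kcal = 81.59 J; x = 314 mm = 0.3140 m.
k = 1655 N/m
1655 N/m × (1 lbf/in / 175.1 N/m) = 9.450 lbf/in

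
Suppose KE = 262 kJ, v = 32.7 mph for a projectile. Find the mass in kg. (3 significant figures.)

2450 kg

Solving KE = ½mv² for m: m = 2·KE/v².
KE = 262 kJ = 2.620×10^5 J; v = 32.7 mph = 14.62 m/s.
m = 2452 kg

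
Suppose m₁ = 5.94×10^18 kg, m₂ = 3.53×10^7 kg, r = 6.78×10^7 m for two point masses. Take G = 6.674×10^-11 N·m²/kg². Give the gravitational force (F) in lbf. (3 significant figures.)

0.684 lbf

From Newton's law of gravitation: F = Gm₁m₂/r².
m₁ = 5.94×10^18 kg; m₂ = 3.53×10^7 kg; r = 6.78×10^7 m; G = 6.674×10^-11 N·m²/kg².
F = 3.044 N
3.044 N × (1 lbf / 4.448 N) = 0.6844 lbf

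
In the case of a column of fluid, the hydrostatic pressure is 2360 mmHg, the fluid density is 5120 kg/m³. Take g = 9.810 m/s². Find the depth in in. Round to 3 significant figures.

Solving P = ρ·g·h for h: h = P/(ρ·g).
P = 2360 mmHg = 3.146×10^5 Pa; ρ = 5120 kg/m³; g = 9.810 m/s².
h = 6.264 m
6.264 m × (1 in / 0.02540 m) = 246.6 in

247 in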